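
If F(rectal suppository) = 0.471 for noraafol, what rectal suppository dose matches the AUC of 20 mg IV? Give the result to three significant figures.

D_rectal = 42.5 mg

For equal systemic exposure: F × D_ev = D_iv
D_ev = D_iv / F = 20 / 0.471 = 42.4628 mg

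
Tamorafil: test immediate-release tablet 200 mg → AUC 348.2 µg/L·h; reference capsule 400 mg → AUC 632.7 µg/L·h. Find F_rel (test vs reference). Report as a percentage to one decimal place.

F_rel = (AUC_test/D_test) / (AUC_ref/D_ref)
      = (348.2/200) / (632.7/400)
      = 1.741 / 1.58175 = 1.1007 = 110.07%

F_rel = 110.1%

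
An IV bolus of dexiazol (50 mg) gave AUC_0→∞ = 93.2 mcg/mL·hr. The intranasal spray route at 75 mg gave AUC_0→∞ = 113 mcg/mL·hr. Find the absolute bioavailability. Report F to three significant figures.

F = (AUC_ev / D_ev) / (AUC_iv / D_iv)
  = (113/75) / (93.2/50)
  = 1.50667 / 1.864 = 0.8083

F = 0.808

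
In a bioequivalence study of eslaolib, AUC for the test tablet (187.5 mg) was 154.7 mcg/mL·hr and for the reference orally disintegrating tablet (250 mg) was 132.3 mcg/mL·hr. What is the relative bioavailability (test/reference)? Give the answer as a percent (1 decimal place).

F_rel = 155.9%

F_rel = (AUC_test/D_test) / (AUC_ref/D_ref)
      = (154.7/187.5) / (132.3/250)
      = 0.825067 / 0.5292 = 1.5591 = 155.91%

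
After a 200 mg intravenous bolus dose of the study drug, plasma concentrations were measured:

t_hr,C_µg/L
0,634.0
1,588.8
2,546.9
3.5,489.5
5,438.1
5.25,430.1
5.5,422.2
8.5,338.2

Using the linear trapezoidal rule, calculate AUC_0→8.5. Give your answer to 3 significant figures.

AUC = 4010 µg/L·hr

Trapezoidal AUC_0→8.5:
  [0→1]: (634.0+588.8)/2 × 1 = 611.4
  [1→2]: (588.8+546.9)/2 × 1 = 567.85
  [2→3.5]: (546.9+489.5)/2 × 1.5 = 777.3
  [3.5→5]: (489.5+438.1)/2 × 1.5 = 695.7
  [5→5.25]: (438.1+430.1)/2 × 0.25 = 108.525
  [5.25→5.5]: (430.1+422.2)/2 × 0.25 = 106.5375
  [5.5→8.5]: (422.2+338.2)/2 × 3 = 1140.6
  Sum = 4007.9125 µg/L·hr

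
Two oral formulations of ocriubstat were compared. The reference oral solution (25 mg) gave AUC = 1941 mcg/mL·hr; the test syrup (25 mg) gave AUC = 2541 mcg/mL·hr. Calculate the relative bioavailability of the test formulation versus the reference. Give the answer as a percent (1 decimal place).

F_rel = (AUC_test/D_test) / (AUC_ref/D_ref)
      = (2541/25) / (1941/25)
      = 101.64 / 77.64 = 1.3091 = 130.91%

F_rel = 130.9%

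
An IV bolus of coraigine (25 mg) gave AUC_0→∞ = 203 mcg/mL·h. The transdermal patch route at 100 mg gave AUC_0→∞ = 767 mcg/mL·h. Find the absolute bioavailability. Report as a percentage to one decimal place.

F = (AUC_ev / D_ev) / (AUC_iv / D_iv)
  = (767/100) / (203/25)
  = 7.67 / 8.12 = 0.9446
  = 94.46%

F = 94.5%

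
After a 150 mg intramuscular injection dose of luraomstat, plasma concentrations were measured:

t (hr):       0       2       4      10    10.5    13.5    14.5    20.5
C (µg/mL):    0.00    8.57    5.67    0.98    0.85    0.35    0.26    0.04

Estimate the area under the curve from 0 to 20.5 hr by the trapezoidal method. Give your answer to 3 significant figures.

Trapezoidal AUC_0→20.5:
  [0→2]: (0.00+8.57)/2 × 2 = 8.57
  [2→4]: (8.57+5.67)/2 × 2 = 14.24
  [4→10]: (5.67+0.98)/2 × 6 = 19.95
  [10→10.5]: (0.98+0.85)/2 × 0.5 = 0.4575
  [10.5→13.5]: (0.85+0.35)/2 × 3 = 1.8
  [13.5→14.5]: (0.35+0.26)/2 × 1 = 0.305
  [14.5→20.5]: (0.26+0.04)/2 × 6 = 0.9
  Sum = 46.2225 µg/mL·hr

AUC = 46.2 µg/mL·hr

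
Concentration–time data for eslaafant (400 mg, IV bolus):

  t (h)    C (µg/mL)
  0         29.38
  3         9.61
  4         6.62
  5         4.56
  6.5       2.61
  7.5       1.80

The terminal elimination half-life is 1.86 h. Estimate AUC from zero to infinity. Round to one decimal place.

Trapezoidal AUC_0→7.5:
  [0→3]: (29.38+9.61)/2 × 3 = 58.485
  [3→4]: (9.61+6.62)/2 × 1 = 8.115
  [4→5]: (6.62+4.56)/2 × 1 = 5.59
  [5→6.5]: (4.56+2.61)/2 × 1.5 = 5.3775
  [6.5→7.5]: (2.61+1.80)/2 × 1 = 2.205
  Sum = 79.7725 µg/mL·h
k_e = ln2 / t½ = 0.693147 / 1.86 = 0.3727 h^-1
Extrapolated tail: C_last / k_e = 1.80 / 0.3727 = 4.830
AUC_0→∞ = 79.7725 + 4.830 = 84.6025 µg/mL·h

AUC = 84.6 µg/mL·h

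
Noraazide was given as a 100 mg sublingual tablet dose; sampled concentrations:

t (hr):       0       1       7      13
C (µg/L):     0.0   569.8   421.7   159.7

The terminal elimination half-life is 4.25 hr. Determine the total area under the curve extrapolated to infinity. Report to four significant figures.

AUC = 5983 µg/L·hr

Trapezoidal AUC_0→13:
  [0→1]: (0.0+569.8)/2 × 1 = 284.9
  [1→7]: (569.8+421.7)/2 × 6 = 2974.5
  [7→13]: (421.7+159.7)/2 × 6 = 1744.2
  Sum = 5003.6 µg/L·hr
k_e = ln2 / t½ = 0.693147 / 4.25 = 0.1631 hr^-1
Extrapolated tail: C_last / k_e = 159.7 / 0.1631 = 979.154
AUC_0→∞ = 5003.6 + 979.154 = 5982.754 µg/L·hr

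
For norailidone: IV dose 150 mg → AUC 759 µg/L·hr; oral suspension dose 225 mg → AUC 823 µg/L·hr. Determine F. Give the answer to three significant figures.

F = (AUC_ev / D_ev) / (AUC_iv / D_iv)
  = (823/225) / (759/150)
  = 3.65778 / 5.06 = 0.7229

F = 0.723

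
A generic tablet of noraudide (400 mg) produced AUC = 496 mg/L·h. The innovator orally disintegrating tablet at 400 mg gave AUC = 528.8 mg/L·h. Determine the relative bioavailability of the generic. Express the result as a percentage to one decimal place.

F_rel = 93.8%

F_rel = (AUC_test/D_test) / (AUC_ref/D_ref)
      = (496/400) / (528.8/400)
      = 1.24 / 1.322 = 0.9380 = 93.80%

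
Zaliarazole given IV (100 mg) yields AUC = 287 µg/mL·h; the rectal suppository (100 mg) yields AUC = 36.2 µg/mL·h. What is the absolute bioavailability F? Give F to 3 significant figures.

F = 0.126

F = (AUC_ev / D_ev) / (AUC_iv / D_iv)
  = (36.2/100) / (287/100)
  = 0.362 / 2.87 = 0.1261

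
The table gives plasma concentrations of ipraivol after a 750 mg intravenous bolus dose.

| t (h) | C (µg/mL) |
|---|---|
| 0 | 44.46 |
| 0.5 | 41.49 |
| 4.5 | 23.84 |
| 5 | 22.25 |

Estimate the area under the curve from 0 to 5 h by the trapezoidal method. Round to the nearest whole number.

AUC = 164 µg/mL·h

Trapezoidal AUC_0→5:
  [0→0.5]: (44.46+41.49)/2 × 0.5 = 21.4875
  [0.5→4.5]: (41.49+23.84)/2 × 4 = 130.66
  [4.5→5]: (23.84+22.25)/2 × 0.5 = 11.5225
  Sum = 163.67 µg/mL·h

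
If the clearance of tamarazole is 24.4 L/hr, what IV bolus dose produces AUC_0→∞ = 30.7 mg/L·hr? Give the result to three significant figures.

Dose_iv = CL × AUC_0→∞
     = 24.4 × 30.7 = 749.08 mg

Dose = 749 mg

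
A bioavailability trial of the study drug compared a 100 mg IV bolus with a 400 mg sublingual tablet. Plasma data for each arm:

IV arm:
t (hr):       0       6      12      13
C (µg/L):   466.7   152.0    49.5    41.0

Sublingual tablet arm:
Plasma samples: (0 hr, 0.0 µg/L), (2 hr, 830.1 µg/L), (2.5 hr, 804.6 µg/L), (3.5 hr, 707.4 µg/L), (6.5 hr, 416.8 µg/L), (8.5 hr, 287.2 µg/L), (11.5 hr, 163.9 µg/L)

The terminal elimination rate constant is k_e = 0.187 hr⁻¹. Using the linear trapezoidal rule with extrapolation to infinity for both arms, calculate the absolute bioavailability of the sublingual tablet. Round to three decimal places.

Trapezoidal AUC_0→13 (IV):
  [0→6]: (466.7+152.0)/2 × 6 = 1856.1
  [6→12]: (152.0+49.5)/2 × 6 = 604.5
  [12→13]: (49.5+41.0)/2 × 1 = 45.25
  Sum = 2505.85 µg/L·hr
IV tail: 41.0/0.187 = 219.251; AUC_iv,0→∞ = 2505.85 + 219.251 = 2725.101 µg/L·hr
Trapezoidal AUC_0→11.5 (sublingual tablet):
  [0→2]: (0.0+830.1)/2 × 2 = 830.1
  [2→2.5]: (830.1+804.6)/2 × 0.5 = 408.675
  [2.5→3.5]: (804.6+707.4)/2 × 1 = 756.0
  [3.5→6.5]: (707.4+416.8)/2 × 3 = 1686.3
  [6.5→8.5]: (416.8+287.2)/2 × 2 = 704.0
  [8.5→11.5]: (287.2+163.9)/2 × 3 = 676.65
  Sum = 5061.725 µg/L·hr
sublingual tablet tail: 163.9/0.187 = 876.471; AUC_ev,0→∞ = 5061.725 + 876.471 = 5938.196 µg/L·hr
F = (AUC_ev/D_ev)/(AUC_iv/D_iv) = (5938.196/400)/(2725.101/100) = 14.84549/27.25101 = 0.5448

F = 0.545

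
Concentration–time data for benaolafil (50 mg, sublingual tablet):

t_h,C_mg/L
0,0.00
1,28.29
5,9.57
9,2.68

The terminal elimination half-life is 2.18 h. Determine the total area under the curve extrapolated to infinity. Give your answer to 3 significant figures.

AUC = 123 mg/L·h

Trapezoidal AUC_0→9:
  [0→1]: (0.00+28.29)/2 × 1 = 14.145
  [1→5]: (28.29+9.57)/2 × 4 = 75.72
  [5→9]: (9.57+2.68)/2 × 4 = 24.5
  Sum = 114.365 mg/L·h
k_e = ln2 / t½ = 0.693147 / 2.18 = 0.3180 h^-1
Extrapolated tail: C_last / k_e = 2.68 / 0.318 = 8.428
AUC_0→∞ = 114.365 + 8.428 = 122.793 mg/L·h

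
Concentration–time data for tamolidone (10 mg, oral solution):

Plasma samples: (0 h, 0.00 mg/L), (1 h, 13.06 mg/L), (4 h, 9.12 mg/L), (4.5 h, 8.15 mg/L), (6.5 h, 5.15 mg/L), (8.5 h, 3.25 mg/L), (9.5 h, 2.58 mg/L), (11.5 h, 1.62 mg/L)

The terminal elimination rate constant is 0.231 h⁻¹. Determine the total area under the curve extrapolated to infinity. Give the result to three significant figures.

Trapezoidal AUC_0→11.5:
  [0→1]: (0.00+13.06)/2 × 1 = 6.53
  [1→4]: (13.06+9.12)/2 × 3 = 33.27
  [4→4.5]: (9.12+8.15)/2 × 0.5 = 4.3175
  [4.5→6.5]: (8.15+5.15)/2 × 2 = 13.3
  [6.5→8.5]: (5.15+3.25)/2 × 2 = 8.4
  [8.5→9.5]: (3.25+2.58)/2 × 1 = 2.915
  [9.5→11.5]: (2.58+1.62)/2 × 2 = 4.2
  Sum = 72.9325 mg/L·h
Extrapolated tail: C_last / k_e = 1.62 / 0.231 = 7.013
AUC_0→∞ = 72.9325 + 7.013 = 79.9455 mg/L·h

AUC = 79.9 mg/L·h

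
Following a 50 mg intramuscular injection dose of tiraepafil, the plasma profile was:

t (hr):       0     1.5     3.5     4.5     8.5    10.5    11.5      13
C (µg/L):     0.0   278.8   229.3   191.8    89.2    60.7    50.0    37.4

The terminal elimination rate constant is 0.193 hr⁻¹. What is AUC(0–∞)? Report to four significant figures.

Trapezoidal AUC_0→13:
  [0→1.5]: (0.0+278.8)/2 × 1.5 = 209.1
  [1.5→3.5]: (278.8+229.3)/2 × 2 = 508.1
  [3.5→4.5]: (229.3+191.8)/2 × 1 = 210.55
  [4.5→8.5]: (191.8+89.2)/2 × 4 = 562.0
  [8.5→10.5]: (89.2+60.7)/2 × 2 = 149.9
  [10.5→11.5]: (60.7+50.0)/2 × 1 = 55.35
  [11.5→13]: (50.0+37.4)/2 × 1.5 = 65.55
  Sum = 1760.55 µg/L·hr
Extrapolated tail: C_last / k_e = 37.4 / 0.193 = 193.782
AUC_0→∞ = 1760.55 + 193.782 = 1954.332 µg/L·hr

AUC = 1954 µg/L·hr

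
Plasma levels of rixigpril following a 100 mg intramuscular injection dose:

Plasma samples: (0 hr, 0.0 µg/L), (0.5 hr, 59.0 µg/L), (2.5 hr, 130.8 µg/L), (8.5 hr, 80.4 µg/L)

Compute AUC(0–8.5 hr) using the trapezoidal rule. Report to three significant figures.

AUC = 838 µg/L·hr

Trapezoidal AUC_0→8.5:
  [0→0.5]: (0.0+59.0)/2 × 0.5 = 14.75
  [0.5→2.5]: (59.0+130.8)/2 × 2 = 189.8
  [2.5→8.5]: (130.8+80.4)/2 × 6 = 633.6
  Sum = 838.15 µg/L·hr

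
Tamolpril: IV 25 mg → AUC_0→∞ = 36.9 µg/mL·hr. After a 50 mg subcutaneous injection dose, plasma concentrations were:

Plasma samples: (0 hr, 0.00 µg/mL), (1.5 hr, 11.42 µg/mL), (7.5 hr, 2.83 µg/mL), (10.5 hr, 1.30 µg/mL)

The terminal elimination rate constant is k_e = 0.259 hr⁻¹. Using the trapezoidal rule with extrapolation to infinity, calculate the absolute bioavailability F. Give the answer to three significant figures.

F = 0.847

Trapezoidal AUC_0→10.5 (subcutaneous injection):
  [0→1.5]: (0.00+11.42)/2 × 1.5 = 8.565
  [1.5→7.5]: (11.42+2.83)/2 × 6 = 42.75
  [7.5→10.5]: (2.83+1.30)/2 × 3 = 6.195
  Sum = 57.51 µg/mL·hr
Tail: C_last/k_e = 1.30/0.259 = 5.019
AUC_0→∞ (subcutaneous injection) = 57.51 + 5.019 = 62.529 µg/mL·hr
F = (AUC_ev/D_ev)/(AUC_iv/D_iv) = (62.529/50)/(36.9/25) = 1.25058/1.476 = 0.8473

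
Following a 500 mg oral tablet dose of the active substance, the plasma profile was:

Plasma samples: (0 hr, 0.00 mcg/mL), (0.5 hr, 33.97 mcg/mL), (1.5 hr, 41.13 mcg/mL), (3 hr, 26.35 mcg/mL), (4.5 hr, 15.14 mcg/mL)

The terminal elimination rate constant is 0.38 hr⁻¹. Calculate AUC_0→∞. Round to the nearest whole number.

Trapezoidal AUC_0→4.5:
  [0→0.5]: (0.00+33.97)/2 × 0.5 = 8.4925
  [0.5→1.5]: (33.97+41.13)/2 × 1 = 37.55
  [1.5→3]: (41.13+26.35)/2 × 1.5 = 50.61
  [3→4.5]: (26.35+15.14)/2 × 1.5 = 31.1175
  Sum = 127.77 mcg/mL·hr
Extrapolated tail: C_last / k_e = 15.14 / 0.38 = 39.842
AUC_0→∞ = 127.77 + 39.842 = 167.612 mcg/mL·hr

AUC = 168 mcg/mL·hr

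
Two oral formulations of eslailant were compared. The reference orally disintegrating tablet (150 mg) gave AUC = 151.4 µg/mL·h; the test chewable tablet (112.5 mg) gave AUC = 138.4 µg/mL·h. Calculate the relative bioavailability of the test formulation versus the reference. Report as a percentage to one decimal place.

F_rel = (AUC_test/D_test) / (AUC_ref/D_ref)
      = (138.4/112.5) / (151.4/150)
      = 1.23022 / 1.00933 = 1.2188 = 121.88%

F_rel = 121.9%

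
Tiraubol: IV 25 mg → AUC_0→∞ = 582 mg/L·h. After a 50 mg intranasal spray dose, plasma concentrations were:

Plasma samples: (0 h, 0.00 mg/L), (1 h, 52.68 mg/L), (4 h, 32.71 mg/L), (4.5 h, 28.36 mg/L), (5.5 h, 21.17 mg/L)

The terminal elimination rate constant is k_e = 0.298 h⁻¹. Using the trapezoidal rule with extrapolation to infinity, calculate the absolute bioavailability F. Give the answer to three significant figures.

F = 0.228

Trapezoidal AUC_0→5.5 (intranasal spray):
  [0→1]: (0.00+52.68)/2 × 1 = 26.34
  [1→4]: (52.68+32.71)/2 × 3 = 128.085
  [4→4.5]: (32.71+28.36)/2 × 0.5 = 15.2675
  [4.5→5.5]: (28.36+21.17)/2 × 1 = 24.765
  Sum = 194.4575 mg/L·h
Tail: C_last/k_e = 21.17/0.298 = 71.040
AUC_0→∞ (intranasal spray) = 194.4575 + 71.040 = 265.4975 mg/L·h
F = (AUC_ev/D_ev)/(AUC_iv/D_iv) = (265.4975/50)/(582/25) = 5.30995/23.28 = 0.2281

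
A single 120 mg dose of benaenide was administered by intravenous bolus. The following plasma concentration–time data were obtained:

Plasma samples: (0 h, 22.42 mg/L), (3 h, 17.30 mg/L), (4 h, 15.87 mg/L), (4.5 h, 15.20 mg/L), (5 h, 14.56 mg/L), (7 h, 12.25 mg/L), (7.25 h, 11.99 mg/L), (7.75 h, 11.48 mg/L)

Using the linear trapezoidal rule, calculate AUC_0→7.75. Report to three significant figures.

AUC = 127 mg/L·h

Trapezoidal AUC_0→7.75:
  [0→3]: (22.42+17.30)/2 × 3 = 59.58
  [3→4]: (17.30+15.87)/2 × 1 = 16.585
  [4→4.5]: (15.87+15.20)/2 × 0.5 = 7.7675
  [4.5→5]: (15.20+14.56)/2 × 0.5 = 7.44
  [5→7]: (14.56+12.25)/2 × 2 = 26.81
  [7→7.25]: (12.25+11.99)/2 × 0.25 = 3.03
  [7.25→7.75]: (11.99+11.48)/2 × 0.5 = 5.8675
  Sum = 127.08 mg/L·h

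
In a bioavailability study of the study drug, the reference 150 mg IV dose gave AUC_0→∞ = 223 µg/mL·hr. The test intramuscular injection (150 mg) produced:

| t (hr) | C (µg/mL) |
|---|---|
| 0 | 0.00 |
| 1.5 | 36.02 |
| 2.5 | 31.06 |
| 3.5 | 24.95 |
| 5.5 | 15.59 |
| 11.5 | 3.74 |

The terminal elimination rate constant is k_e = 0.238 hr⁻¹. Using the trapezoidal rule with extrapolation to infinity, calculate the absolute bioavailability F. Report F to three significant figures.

F = 0.909

Trapezoidal AUC_0→11.5 (intramuscular injection):
  [0→1.5]: (0.00+36.02)/2 × 1.5 = 27.015
  [1.5→2.5]: (36.02+31.06)/2 × 1 = 33.54
  [2.5→3.5]: (31.06+24.95)/2 × 1 = 28.005
  [3.5→5.5]: (24.95+15.59)/2 × 2 = 40.54
  [5.5→11.5]: (15.59+3.74)/2 × 6 = 57.99
  Sum = 187.09 µg/mL·hr
Tail: C_last/k_e = 3.74/0.238 = 15.714
AUC_0→∞ (intramuscular injection) = 187.09 + 15.714 = 202.804 µg/mL·hr
F = (AUC_ev/D_ev)/(AUC_iv/D_iv) = (202.804/150)/(223/150) = 1.35203/1.48667 = 0.9094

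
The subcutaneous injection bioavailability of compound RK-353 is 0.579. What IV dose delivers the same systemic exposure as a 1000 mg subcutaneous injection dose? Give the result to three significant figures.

Systemic exposure from an extravascular dose = F × D_ev, so the equivalent IV dose is F × D_ev.
D_iv = F × D_ev = 0.579 × 1000 = 579 mg

D_iv = 579 mg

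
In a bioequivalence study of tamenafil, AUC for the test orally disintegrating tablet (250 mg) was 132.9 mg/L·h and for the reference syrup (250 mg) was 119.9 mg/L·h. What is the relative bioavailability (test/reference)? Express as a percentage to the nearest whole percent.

F_rel = (AUC_test/D_test) / (AUC_ref/D_ref)
      = (132.9/250) / (119.9/250)
      = 0.5316 / 0.4796 = 1.1084 = 110.84%

F_rel = 111%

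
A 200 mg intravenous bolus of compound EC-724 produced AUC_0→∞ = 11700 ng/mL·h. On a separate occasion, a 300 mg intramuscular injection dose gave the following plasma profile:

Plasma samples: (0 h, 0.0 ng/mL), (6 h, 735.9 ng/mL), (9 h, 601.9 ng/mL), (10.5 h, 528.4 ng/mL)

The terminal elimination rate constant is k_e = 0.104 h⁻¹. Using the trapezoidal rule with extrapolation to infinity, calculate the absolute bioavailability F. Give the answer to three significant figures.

F = 0.578

Trapezoidal AUC_0→10.5 (intramuscular injection):
  [0→6]: (0.0+735.9)/2 × 6 = 2207.7
  [6→9]: (735.9+601.9)/2 × 3 = 2006.7
  [9→10.5]: (601.9+528.4)/2 × 1.5 = 847.725
  Sum = 5062.125 ng/mL·h
Tail: C_last/k_e = 528.4/0.104 = 5080.769
AUC_0→∞ (intramuscular injection) = 5062.125 + 5080.769 = 10142.894 ng/mL·h
F = (AUC_ev/D_ev)/(AUC_iv/D_iv) = (10142.894/300)/(11700/200) = 33.8096/58.5 = 0.5779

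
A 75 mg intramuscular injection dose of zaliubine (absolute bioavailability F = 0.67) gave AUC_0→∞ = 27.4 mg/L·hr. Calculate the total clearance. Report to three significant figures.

CL = F × Dose / AUC_0→∞
   = 0.67 × 75 / 27.4 = 1.83394 L/hr

CL = 1.83 L/hr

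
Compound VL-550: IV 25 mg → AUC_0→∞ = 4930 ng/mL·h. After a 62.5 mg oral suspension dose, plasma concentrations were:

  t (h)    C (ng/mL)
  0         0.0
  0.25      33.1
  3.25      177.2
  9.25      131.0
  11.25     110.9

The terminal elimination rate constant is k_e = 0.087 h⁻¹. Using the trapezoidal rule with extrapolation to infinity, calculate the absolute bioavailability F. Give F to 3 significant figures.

F = 0.224

Trapezoidal AUC_0→11.25 (oral suspension):
  [0→0.25]: (0.0+33.1)/2 × 0.25 = 4.1375
  [0.25→3.25]: (33.1+177.2)/2 × 3 = 315.45
  [3.25→9.25]: (177.2+131.0)/2 × 6 = 924.6
  [9.25→11.25]: (131.0+110.9)/2 × 2 = 241.9
  Sum = 1486.0875 ng/mL·h
Tail: C_last/k_e = 110.9/0.087 = 1274.713
AUC_0→∞ (oral suspension) = 1486.0875 + 1274.713 = 2760.8005 ng/mL·h
F = (AUC_ev/D_ev)/(AUC_iv/D_iv) = (2760.8005/62.5)/(4930/25) = 44.172808/197.2 = 0.2240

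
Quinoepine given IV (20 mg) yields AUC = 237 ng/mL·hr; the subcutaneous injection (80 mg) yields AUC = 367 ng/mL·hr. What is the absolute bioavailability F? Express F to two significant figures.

F = (AUC_ev / D_ev) / (AUC_iv / D_iv)
  = (367/80) / (237/20)
  = 4.5875 / 11.85 = 0.3871

F = 0.39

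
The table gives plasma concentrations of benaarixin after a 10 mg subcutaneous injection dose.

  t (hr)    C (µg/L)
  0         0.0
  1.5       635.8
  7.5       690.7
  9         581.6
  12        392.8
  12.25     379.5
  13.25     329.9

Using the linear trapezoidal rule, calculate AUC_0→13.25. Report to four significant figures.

Trapezoidal AUC_0→13.25:
  [0→1.5]: (0.0+635.8)/2 × 1.5 = 476.85
  [1.5→7.5]: (635.8+690.7)/2 × 6 = 3979.5
  [7.5→9]: (690.7+581.6)/2 × 1.5 = 954.225
  [9→12]: (581.6+392.8)/2 × 3 = 1461.6
  [12→12.25]: (392.8+379.5)/2 × 0.25 = 96.5375
  [12.25→13.25]: (379.5+329.9)/2 × 1 = 354.7
  Sum = 7323.4125 µg/L·hr

AUC = 7323 µg/L·hr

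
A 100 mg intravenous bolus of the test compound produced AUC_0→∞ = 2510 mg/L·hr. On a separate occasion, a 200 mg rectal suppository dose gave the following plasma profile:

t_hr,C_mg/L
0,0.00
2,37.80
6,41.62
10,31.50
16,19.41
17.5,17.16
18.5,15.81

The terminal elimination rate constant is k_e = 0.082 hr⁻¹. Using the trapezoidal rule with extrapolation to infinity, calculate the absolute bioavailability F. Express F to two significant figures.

Trapezoidal AUC_0→18.5 (rectal suppository):
  [0→2]: (0.00+37.80)/2 × 2 = 37.8
  [2→6]: (37.80+41.62)/2 × 4 = 158.84
  [6→10]: (41.62+31.50)/2 × 4 = 146.24
  [10→16]: (31.50+19.41)/2 × 6 = 152.73
  [16→17.5]: (19.41+17.16)/2 × 1.5 = 27.4275
  [17.5→18.5]: (17.16+15.81)/2 × 1 = 16.485
  Sum = 539.5225 mg/L·hr
Tail: C_last/k_e = 15.81/0.082 = 192.805
AUC_0→∞ (rectal suppository) = 539.5225 + 192.805 = 732.3275 mg/L·hr
F = (AUC_ev/D_ev)/(AUC_iv/D_iv) = (732.3275/200)/(2510/100) = 3.6616375/25.1 = 0.1459

F = 0.15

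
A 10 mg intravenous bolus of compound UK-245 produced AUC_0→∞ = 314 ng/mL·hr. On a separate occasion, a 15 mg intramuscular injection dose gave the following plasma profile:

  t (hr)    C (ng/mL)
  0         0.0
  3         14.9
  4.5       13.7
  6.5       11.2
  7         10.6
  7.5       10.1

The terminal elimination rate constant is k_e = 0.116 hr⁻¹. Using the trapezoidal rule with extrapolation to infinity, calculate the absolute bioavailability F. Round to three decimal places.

Trapezoidal AUC_0→7.5 (intramuscular injection):
  [0→3]: (0.0+14.9)/2 × 3 = 22.35
  [3→4.5]: (14.9+13.7)/2 × 1.5 = 21.45
  [4.5→6.5]: (13.7+11.2)/2 × 2 = 24.9
  [6.5→7]: (11.2+10.6)/2 × 0.5 = 5.45
  [7→7.5]: (10.6+10.1)/2 × 0.5 = 5.175
  Sum = 79.325 ng/mL·hr
Tail: C_last/k_e = 10.1/0.116 = 87.069
AUC_0→∞ (intramuscular injection) = 79.325 + 87.069 = 166.394 ng/mL·hr
F = (AUC_ev/D_ev)/(AUC_iv/D_iv) = (166.394/15)/(314/10) = 11.0929/31.4 = 0.3533

F = 0.353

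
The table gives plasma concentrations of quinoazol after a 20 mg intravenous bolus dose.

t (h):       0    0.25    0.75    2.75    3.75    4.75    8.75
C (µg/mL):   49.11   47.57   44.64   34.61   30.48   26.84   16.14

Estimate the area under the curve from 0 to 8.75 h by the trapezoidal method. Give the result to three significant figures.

AUC = 262 µg/mL·h

Trapezoidal AUC_0→8.75:
  [0→0.25]: (49.11+47.57)/2 × 0.25 = 12.085
  [0.25→0.75]: (47.57+44.64)/2 × 0.5 = 23.0525
  [0.75→2.75]: (44.64+34.61)/2 × 2 = 79.25
  [2.75→3.75]: (34.61+30.48)/2 × 1 = 32.545
  [3.75→4.75]: (30.48+26.84)/2 × 1 = 28.66
  [4.75→8.75]: (26.84+16.14)/2 × 4 = 85.96
  Sum = 261.5525 µg/mL·h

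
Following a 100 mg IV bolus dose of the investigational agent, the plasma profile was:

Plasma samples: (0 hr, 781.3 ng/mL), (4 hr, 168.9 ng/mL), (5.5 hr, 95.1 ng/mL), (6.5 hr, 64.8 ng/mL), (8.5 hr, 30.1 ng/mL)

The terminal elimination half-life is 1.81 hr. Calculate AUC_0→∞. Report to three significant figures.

Trapezoidal AUC_0→8.5:
  [0→4]: (781.3+168.9)/2 × 4 = 1900.4
  [4→5.5]: (168.9+95.1)/2 × 1.5 = 198.0
  [5.5→6.5]: (95.1+64.8)/2 × 1 = 79.95
  [6.5→8.5]: (64.8+30.1)/2 × 2 = 94.9
  Sum = 2273.25 ng/mL·hr
k_e = ln2 / t½ = 0.693147 / 1.81 = 0.3830 hr^-1
Extrapolated tail: C_last / k_e = 30.1 / 0.383 = 78.590
AUC_0→∞ = 2273.25 + 78.590 = 2351.84 ng/mL·hr

AUC = 2350 ng/mL·hr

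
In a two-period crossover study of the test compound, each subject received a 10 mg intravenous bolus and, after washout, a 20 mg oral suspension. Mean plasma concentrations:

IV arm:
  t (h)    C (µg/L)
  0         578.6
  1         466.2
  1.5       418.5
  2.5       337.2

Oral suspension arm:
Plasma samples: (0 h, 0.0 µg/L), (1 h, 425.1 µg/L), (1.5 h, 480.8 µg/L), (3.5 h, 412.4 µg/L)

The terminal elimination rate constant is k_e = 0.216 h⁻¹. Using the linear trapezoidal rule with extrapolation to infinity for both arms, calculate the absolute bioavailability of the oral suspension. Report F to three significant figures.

Trapezoidal AUC_0→2.5 (IV):
  [0→1]: (578.6+466.2)/2 × 1 = 522.4
  [1→1.5]: (466.2+418.5)/2 × 0.5 = 221.175
  [1.5→2.5]: (418.5+337.2)/2 × 1 = 377.85
  Sum = 1121.425 µg/L·h
IV tail: 337.2/0.216 = 1561.111; AUC_iv,0→∞ = 1121.425 + 1561.111 = 2682.536 µg/L·h
Trapezoidal AUC_0→3.5 (oral suspension):
  [0→1]: (0.0+425.1)/2 × 1 = 212.55
  [1→1.5]: (425.1+480.8)/2 × 0.5 = 226.475
  [1.5→3.5]: (480.8+412.4)/2 × 2 = 893.2
  Sum = 1332.225 µg/L·h
oral suspension tail: 412.4/0.216 = 1909.259; AUC_ev,0→∞ = 1332.225 + 1909.259 = 3241.484 µg/L·h
F = (AUC_ev/D_ev)/(AUC_iv/D_iv) = (3241.484/20)/(2682.536/10) = 162.0742/268.2536 = 0.6042

F = 0.604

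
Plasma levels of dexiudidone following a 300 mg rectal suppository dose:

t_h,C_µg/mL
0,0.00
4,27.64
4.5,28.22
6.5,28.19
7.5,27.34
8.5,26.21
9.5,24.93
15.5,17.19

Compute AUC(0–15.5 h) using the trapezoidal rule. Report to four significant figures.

AUC = 332.1 µg/mL·h

Trapezoidal AUC_0→15.5:
  [0→4]: (0.00+27.64)/2 × 4 = 55.28
  [4→4.5]: (27.64+28.22)/2 × 0.5 = 13.965
  [4.5→6.5]: (28.22+28.19)/2 × 2 = 56.41
  [6.5→7.5]: (28.19+27.34)/2 × 1 = 27.765
  [7.5→8.5]: (27.34+26.21)/2 × 1 = 26.775
  [8.5→9.5]: (26.21+24.93)/2 × 1 = 25.57
  [9.5→15.5]: (24.93+17.19)/2 × 6 = 126.36
  Sum = 332.125 µg/mL·h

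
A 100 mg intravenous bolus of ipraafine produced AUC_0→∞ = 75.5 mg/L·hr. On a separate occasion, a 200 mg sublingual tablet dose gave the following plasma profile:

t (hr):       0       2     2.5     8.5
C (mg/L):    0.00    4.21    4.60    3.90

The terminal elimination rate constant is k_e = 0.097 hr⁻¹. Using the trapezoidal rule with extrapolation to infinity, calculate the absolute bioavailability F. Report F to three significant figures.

F = 0.478

Trapezoidal AUC_0→8.5 (sublingual tablet):
  [0→2]: (0.00+4.21)/2 × 2 = 4.21
  [2→2.5]: (4.21+4.60)/2 × 0.5 = 2.2025
  [2.5→8.5]: (4.60+3.90)/2 × 6 = 25.5
  Sum = 31.9125 mg/L·hr
Tail: C_last/k_e = 3.90/0.097 = 40.206
AUC_0→∞ (sublingual tablet) = 31.9125 + 40.206 = 72.1185 mg/L·hr
F = (AUC_ev/D_ev)/(AUC_iv/D_iv) = (72.1185/200)/(75.5/100) = 0.3605925/0.755 = 0.4776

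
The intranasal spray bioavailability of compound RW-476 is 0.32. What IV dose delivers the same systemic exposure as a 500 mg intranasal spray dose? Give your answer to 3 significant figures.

D_iv = 160 mg

Systemic exposure from an extravascular dose = F × D_ev, so the equivalent IV dose is F × D_ev.
D_iv = F × D_ev = 0.32 × 500 = 160 mg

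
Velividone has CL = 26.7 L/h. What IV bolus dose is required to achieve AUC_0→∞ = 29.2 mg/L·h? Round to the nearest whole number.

Dose = 780 mg

Dose_iv = CL × AUC_0→∞
     = 26.7 × 29.2 = 779.64 mg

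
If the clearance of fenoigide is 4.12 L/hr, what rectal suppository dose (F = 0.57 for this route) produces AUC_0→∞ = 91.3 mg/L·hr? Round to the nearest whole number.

Dose = CL × AUC_0→∞ / F
     = 4.12 × 91.3 / 0.57 = 659.923 mg

Dose = 660 mg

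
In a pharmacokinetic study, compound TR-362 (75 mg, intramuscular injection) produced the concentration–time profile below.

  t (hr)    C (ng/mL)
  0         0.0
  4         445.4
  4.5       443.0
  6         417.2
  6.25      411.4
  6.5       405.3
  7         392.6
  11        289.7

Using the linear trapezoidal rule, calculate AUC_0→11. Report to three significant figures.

Trapezoidal AUC_0→11:
  [0→4]: (0.0+445.4)/2 × 4 = 890.8
  [4→4.5]: (445.4+443.0)/2 × 0.5 = 222.1
  [4.5→6]: (443.0+417.2)/2 × 1.5 = 645.15
  [6→6.25]: (417.2+411.4)/2 × 0.25 = 103.575
  [6.25→6.5]: (411.4+405.3)/2 × 0.25 = 102.0875
  [6.5→7]: (405.3+392.6)/2 × 0.5 = 199.475
  [7→11]: (392.6+289.7)/2 × 4 = 1364.6
  Sum = 3527.7875 ng/mL·hr

AUC = 3530 ng/mL·hr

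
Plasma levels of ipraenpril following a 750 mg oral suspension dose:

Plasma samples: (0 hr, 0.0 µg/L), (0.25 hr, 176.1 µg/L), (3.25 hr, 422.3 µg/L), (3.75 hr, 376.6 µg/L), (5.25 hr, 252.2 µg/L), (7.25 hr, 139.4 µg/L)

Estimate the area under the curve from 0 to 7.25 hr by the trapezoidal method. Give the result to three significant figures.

AUC = 1980 µg/L·hr

Trapezoidal AUC_0→7.25:
  [0→0.25]: (0.0+176.1)/2 × 0.25 = 22.0125
  [0.25→3.25]: (176.1+422.3)/2 × 3 = 897.6
  [3.25→3.75]: (422.3+376.6)/2 × 0.5 = 199.725
  [3.75→5.25]: (376.6+252.2)/2 × 1.5 = 471.6
  [5.25→7.25]: (252.2+139.4)/2 × 2 = 391.6
  Sum = 1982.5375 µg/L·hr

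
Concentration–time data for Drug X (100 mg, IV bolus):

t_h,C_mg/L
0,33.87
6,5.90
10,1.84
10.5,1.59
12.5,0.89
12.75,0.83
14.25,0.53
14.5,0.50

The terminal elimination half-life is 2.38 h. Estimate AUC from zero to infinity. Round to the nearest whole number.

AUC = 141 mg/L·h

Trapezoidal AUC_0→14.5:
  [0→6]: (33.87+5.90)/2 × 6 = 119.31
  [6→10]: (5.90+1.84)/2 × 4 = 15.48
  [10→10.5]: (1.84+1.59)/2 × 0.5 = 0.8575
  [10.5→12.5]: (1.59+0.89)/2 × 2 = 2.48
  [12.5→12.75]: (0.89+0.83)/2 × 0.25 = 0.215
  [12.75→14.25]: (0.83+0.53)/2 × 1.5 = 1.02
  [14.25→14.5]: (0.53+0.50)/2 × 0.25 = 0.12875
  Sum = 139.49125 mg/L·h
k_e = ln2 / t½ = 0.693147 / 2.38 = 0.2912 h^-1
Extrapolated tail: C_last / k_e = 0.50 / 0.2912 = 1.717
AUC_0→∞ = 139.49125 + 1.717 = 141.20825 mg/L·h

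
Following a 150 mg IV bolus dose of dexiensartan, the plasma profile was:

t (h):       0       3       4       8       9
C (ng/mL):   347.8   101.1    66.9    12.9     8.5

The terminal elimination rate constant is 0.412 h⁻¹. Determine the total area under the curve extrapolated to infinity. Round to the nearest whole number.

AUC = 948 ng/mL·h

Trapezoidal AUC_0→9:
  [0→3]: (347.8+101.1)/2 × 3 = 673.35
  [3→4]: (101.1+66.9)/2 × 1 = 84.0
  [4→8]: (66.9+12.9)/2 × 4 = 159.6
  [8→9]: (12.9+8.5)/2 × 1 = 10.7
  Sum = 927.65 ng/mL·h
Extrapolated tail: C_last / k_e = 8.5 / 0.412 = 20.631
AUC_0→∞ = 927.65 + 20.631 = 948.281 ng/mL·h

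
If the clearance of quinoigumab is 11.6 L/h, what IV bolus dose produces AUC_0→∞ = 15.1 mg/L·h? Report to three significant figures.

Dose_iv = CL × AUC_0→∞
     = 11.6 × 15.1 = 175.16 mg

Dose = 175 mg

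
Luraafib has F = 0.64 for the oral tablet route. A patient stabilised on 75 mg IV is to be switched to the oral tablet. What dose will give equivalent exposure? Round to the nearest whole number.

D_oral = 117 mg

For equal systemic exposure: F × D_ev = D_iv
D_ev = D_iv / F = 75 / 0.64 = 117.1875 mg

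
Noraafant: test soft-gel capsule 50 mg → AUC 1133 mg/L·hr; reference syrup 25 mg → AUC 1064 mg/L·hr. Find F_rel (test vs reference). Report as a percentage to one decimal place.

F_rel = (AUC_test/D_test) / (AUC_ref/D_ref)
      = (1133/50) / (1064/25)
      = 22.66 / 42.56 = 0.5324 = 53.24%

F_rel = 53.2%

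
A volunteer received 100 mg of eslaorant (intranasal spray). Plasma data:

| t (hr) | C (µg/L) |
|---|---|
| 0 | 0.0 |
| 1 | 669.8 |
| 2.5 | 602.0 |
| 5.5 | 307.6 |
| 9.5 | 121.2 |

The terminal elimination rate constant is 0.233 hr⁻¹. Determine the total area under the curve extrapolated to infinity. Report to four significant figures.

Trapezoidal AUC_0→9.5:
  [0→1]: (0.0+669.8)/2 × 1 = 334.9
  [1→2.5]: (669.8+602.0)/2 × 1.5 = 953.85
  [2.5→5.5]: (602.0+307.6)/2 × 3 = 1364.4
  [5.5→9.5]: (307.6+121.2)/2 × 4 = 857.6
  Sum = 3510.75 µg/L·hr
Extrapolated tail: C_last / k_e = 121.2 / 0.233 = 520.172
AUC_0→∞ = 3510.75 + 520.172 = 4030.922 µg/L·hr

AUC = 4031 µg/L·hr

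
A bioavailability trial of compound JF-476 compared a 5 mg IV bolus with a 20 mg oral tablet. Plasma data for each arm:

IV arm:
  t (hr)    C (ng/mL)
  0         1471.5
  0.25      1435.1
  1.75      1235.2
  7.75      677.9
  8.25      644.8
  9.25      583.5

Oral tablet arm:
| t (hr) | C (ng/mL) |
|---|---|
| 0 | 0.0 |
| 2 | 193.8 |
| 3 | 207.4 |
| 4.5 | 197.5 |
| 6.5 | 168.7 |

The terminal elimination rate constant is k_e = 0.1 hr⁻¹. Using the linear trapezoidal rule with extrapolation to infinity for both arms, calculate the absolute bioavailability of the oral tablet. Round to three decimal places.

F = 0.046

Trapezoidal AUC_0→9.25 (IV):
  [0→0.25]: (1471.5+1435.1)/2 × 0.25 = 363.325
  [0.25→1.75]: (1435.1+1235.2)/2 × 1.5 = 2002.725
  [1.75→7.75]: (1235.2+677.9)/2 × 6 = 5739.3
  [7.75→8.25]: (677.9+644.8)/2 × 0.5 = 330.675
  [8.25→9.25]: (644.8+583.5)/2 × 1 = 614.15
  Sum = 9050.175 ng/mL·hr
IV tail: 583.5/0.1 = 5835.000; AUC_iv,0→∞ = 9050.175 + 5835.000 = 14885.175 ng/mL·hr
Trapezoidal AUC_0→6.5 (oral tablet):
  [0→2]: (0.0+193.8)/2 × 2 = 193.8
  [2→3]: (193.8+207.4)/2 × 1 = 200.6
  [3→4.5]: (207.4+197.5)/2 × 1.5 = 303.675
  [4.5→6.5]: (197.5+168.7)/2 × 2 = 366.2
  Sum = 1064.275 ng/mL·hr
oral tablet tail: 168.7/0.1 = 1687.000; AUC_ev,0→∞ = 1064.275 + 1687.000 = 2751.275 ng/mL·hr
F = (AUC_ev/D_ev)/(AUC_iv/D_iv) = (2751.275/20)/(14885.175/5) = 137.56375/2977.035 = 0.0462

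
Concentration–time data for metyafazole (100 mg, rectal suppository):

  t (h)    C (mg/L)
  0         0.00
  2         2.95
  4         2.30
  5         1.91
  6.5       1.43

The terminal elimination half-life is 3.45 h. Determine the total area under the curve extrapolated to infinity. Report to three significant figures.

AUC = 19.9 mg/L·h

Trapezoidal AUC_0→6.5:
  [0→2]: (0.00+2.95)/2 × 2 = 2.95
  [2→4]: (2.95+2.30)/2 × 2 = 5.25
  [4→5]: (2.30+1.91)/2 × 1 = 2.105
  [5→6.5]: (1.91+1.43)/2 × 1.5 = 2.505
  Sum = 12.81 mg/L·h
k_e = ln2 / t½ = 0.693147 / 3.45 = 0.2009 h^-1
Extrapolated tail: C_last / k_e = 1.43 / 0.2009 = 7.118
AUC_0→∞ = 12.81 + 7.118 = 19.928 mg/L·h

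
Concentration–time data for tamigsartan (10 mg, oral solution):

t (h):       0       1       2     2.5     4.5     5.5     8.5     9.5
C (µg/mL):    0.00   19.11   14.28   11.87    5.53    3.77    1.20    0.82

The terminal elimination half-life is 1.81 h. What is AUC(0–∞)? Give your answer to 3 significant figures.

Trapezoidal AUC_0→9.5:
  [0→1]: (0.00+19.11)/2 × 1 = 9.555
  [1→2]: (19.11+14.28)/2 × 1 = 16.695
  [2→2.5]: (14.28+11.87)/2 × 0.5 = 6.5375
  [2.5→4.5]: (11.87+5.53)/2 × 2 = 17.4
  [4.5→5.5]: (5.53+3.77)/2 × 1 = 4.65
  [5.5→8.5]: (3.77+1.20)/2 × 3 = 7.455
  [8.5→9.5]: (1.20+0.82)/2 × 1 = 1.01
  Sum = 63.3025 µg/mL·h
k_e = ln2 / t½ = 0.693147 / 1.81 = 0.3830 h^-1
Extrapolated tail: C_last / k_e = 0.82 / 0.383 = 2.141
AUC_0→∞ = 63.3025 + 2.141 = 65.4435 µg/mL·h

AUC = 65.4 µg/mL·h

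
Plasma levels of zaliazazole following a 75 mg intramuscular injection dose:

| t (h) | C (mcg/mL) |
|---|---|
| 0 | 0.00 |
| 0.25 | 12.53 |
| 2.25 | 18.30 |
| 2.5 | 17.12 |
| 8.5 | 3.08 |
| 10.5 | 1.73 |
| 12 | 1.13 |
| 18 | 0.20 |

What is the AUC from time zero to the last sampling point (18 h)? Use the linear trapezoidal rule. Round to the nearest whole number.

Trapezoidal AUC_0→18:
  [0→0.25]: (0.00+12.53)/2 × 0.25 = 1.56625
  [0.25→2.25]: (12.53+18.30)/2 × 2 = 30.83
  [2.25→2.5]: (18.30+17.12)/2 × 0.25 = 4.4275
  [2.5→8.5]: (17.12+3.08)/2 × 6 = 60.6
  [8.5→10.5]: (3.08+1.73)/2 × 2 = 4.81
  [10.5→12]: (1.73+1.13)/2 × 1.5 = 2.145
  [12→18]: (1.13+0.20)/2 × 6 = 3.99
  Sum = 108.36875 mcg/mL·h

AUC = 108 mcg/mL·h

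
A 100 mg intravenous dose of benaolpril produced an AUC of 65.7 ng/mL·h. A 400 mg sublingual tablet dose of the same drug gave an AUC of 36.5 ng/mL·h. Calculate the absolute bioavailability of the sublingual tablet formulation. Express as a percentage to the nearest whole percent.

F = 14%

F = (AUC_ev / D_ev) / (AUC_iv / D_iv)
  = (36.5/400) / (65.7/100)
  = 0.09125 / 0.657 = 0.1389
  = 13.89%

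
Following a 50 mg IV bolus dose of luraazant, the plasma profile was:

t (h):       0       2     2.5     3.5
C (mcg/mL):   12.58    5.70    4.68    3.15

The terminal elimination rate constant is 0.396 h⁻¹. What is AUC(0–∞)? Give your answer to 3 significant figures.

AUC = 32.7 mcg/mL·h

Trapezoidal AUC_0→3.5:
  [0→2]: (12.58+5.70)/2 × 2 = 18.28
  [2→2.5]: (5.70+4.68)/2 × 0.5 = 2.595
  [2.5→3.5]: (4.68+3.15)/2 × 1 = 3.915
  Sum = 24.79 mcg/mL·h
Extrapolated tail: C_last / k_e = 3.15 / 0.396 = 7.955
AUC_0→∞ = 24.79 + 7.955 = 32.745 mcg/mL·h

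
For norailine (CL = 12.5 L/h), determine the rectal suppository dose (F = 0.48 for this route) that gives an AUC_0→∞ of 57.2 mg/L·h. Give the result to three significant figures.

Dose = CL × AUC_0→∞ / F
     = 12.5 × 57.2 / 0.48 = 1489.58 mg

Dose = 1490 mg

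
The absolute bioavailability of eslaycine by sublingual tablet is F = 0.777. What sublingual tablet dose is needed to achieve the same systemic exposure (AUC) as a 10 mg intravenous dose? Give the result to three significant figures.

For equal systemic exposure: F × D_ev = D_iv
D_ev = D_iv / F = 10 / 0.777 = 12.87 mg

D_sublingual = 12.9 mg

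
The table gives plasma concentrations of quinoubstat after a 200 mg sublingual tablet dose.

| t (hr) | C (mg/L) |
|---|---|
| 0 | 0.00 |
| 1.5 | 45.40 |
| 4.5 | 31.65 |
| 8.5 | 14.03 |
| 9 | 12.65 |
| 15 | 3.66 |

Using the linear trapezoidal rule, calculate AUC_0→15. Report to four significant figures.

AUC = 296.6 mg/L·hr

Trapezoidal AUC_0→15:
  [0→1.5]: (0.00+45.40)/2 × 1.5 = 34.05
  [1.5→4.5]: (45.40+31.65)/2 × 3 = 115.575
  [4.5→8.5]: (31.65+14.03)/2 × 4 = 91.36
  [8.5→9]: (14.03+12.65)/2 × 0.5 = 6.67
  [9→15]: (12.65+3.66)/2 × 6 = 48.93
  Sum = 296.585 mg/L·hr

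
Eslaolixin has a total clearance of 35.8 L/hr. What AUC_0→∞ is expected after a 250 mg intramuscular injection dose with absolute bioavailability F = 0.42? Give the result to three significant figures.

AUC = 2.93 mg/L·hr

AUC_0→∞ = F × Dose / CL
        = 0.42 × 250 / 35.8 = 2.93296 mg/L·hr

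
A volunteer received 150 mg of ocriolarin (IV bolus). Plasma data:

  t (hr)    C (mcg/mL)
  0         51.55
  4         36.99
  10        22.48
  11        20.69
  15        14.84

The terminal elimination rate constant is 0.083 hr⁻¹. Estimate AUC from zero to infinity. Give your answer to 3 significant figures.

Trapezoidal AUC_0→15:
  [0→4]: (51.55+36.99)/2 × 4 = 177.08
  [4→10]: (36.99+22.48)/2 × 6 = 178.41
  [10→11]: (22.48+20.69)/2 × 1 = 21.585
  [11→15]: (20.69+14.84)/2 × 4 = 71.06
  Sum = 448.135 mcg/mL·hr
Extrapolated tail: C_last / k_e = 14.84 / 0.083 = 178.795
AUC_0→∞ = 448.135 + 178.795 = 626.93 mcg/mL·hr

AUC = 627 mcg/mL·hr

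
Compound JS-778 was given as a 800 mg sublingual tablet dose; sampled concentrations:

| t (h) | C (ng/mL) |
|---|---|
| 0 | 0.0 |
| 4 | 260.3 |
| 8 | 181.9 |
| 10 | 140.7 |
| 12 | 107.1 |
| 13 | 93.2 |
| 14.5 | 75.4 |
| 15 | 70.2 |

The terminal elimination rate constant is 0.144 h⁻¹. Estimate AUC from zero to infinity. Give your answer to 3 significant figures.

Trapezoidal AUC_0→15:
  [0→4]: (0.0+260.3)/2 × 4 = 520.6
  [4→8]: (260.3+181.9)/2 × 4 = 884.4
  [8→10]: (181.9+140.7)/2 × 2 = 322.6
  [10→12]: (140.7+107.1)/2 × 2 = 247.8
  [12→13]: (107.1+93.2)/2 × 1 = 100.15
  [13→14.5]: (93.2+75.4)/2 × 1.5 = 126.45
  [14.5→15]: (75.4+70.2)/2 × 0.5 = 36.4
  Sum = 2238.4 ng/mL·h
Extrapolated tail: C_last / k_e = 70.2 / 0.144 = 487.500
AUC_0→∞ = 2238.4 + 487.500 = 2725.9 ng/mL·h

AUC = 2730 ng/mL·h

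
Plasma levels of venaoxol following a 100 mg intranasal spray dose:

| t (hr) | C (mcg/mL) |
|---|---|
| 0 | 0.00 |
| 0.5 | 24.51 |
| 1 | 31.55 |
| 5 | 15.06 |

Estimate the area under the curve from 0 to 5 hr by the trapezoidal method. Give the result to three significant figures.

AUC = 113 mcg/mL·hr

Trapezoidal AUC_0→5:
  [0→0.5]: (0.00+24.51)/2 × 0.5 = 6.1275
  [0.5→1]: (24.51+31.55)/2 × 0.5 = 14.015
  [1→5]: (31.55+15.06)/2 × 4 = 93.22
  Sum = 113.3625 mcg/mL·hr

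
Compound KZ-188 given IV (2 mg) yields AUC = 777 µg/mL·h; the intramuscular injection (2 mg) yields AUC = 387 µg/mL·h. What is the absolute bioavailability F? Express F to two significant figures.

F = (AUC_ev / D_ev) / (AUC_iv / D_iv)
  = (387/2) / (777/2)
  = 193.5 / 388.5 = 0.4981

F = 0.50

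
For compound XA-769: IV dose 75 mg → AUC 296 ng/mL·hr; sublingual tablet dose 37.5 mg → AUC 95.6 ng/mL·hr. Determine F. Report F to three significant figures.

F = (AUC_ev / D_ev) / (AUC_iv / D_iv)
  = (95.6/37.5) / (296/75)
  = 2.54933 / 3.94667 = 0.6459

F = 0.646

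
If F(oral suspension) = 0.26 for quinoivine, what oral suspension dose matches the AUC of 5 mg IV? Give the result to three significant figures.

D_oral = 19.2 mg

For equal systemic exposure: F × D_ev = D_iv
D_ev = D_iv / F = 5 / 0.26 = 19.2308 mg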